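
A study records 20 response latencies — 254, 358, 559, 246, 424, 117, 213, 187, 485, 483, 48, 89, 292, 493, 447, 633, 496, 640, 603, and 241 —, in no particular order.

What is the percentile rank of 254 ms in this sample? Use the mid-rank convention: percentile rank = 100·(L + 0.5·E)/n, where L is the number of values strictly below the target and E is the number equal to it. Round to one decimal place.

37.5

Sorted: 48, 89, 117, 187, 213, 241, 246, 254, 292, 358, 424, 447, 483, 485, 493, 496, 559, 603, 633, 640.
Count below 254: L = 7; count equal: E = 1; n = 20.
Percentile rank = 100·(7 + 0.5·1)/20 = 100·7.5/20 = 37.5.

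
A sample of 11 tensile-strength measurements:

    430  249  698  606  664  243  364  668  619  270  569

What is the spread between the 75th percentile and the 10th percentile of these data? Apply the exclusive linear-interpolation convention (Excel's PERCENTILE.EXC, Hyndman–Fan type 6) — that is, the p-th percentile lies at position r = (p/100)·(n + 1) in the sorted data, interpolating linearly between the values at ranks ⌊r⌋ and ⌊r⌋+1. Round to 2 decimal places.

419.80

Sorted: 243, 249, 270, 364, 430, 569, 606, 619, 664, 668, 698.
n = 11.
P10: r = 1.2; ranks 1–2 are 243, 249; interpolating gives 244.2.
P75: r = 9 (integer) → 664.
Difference: 664 − 244.2 = 419.8.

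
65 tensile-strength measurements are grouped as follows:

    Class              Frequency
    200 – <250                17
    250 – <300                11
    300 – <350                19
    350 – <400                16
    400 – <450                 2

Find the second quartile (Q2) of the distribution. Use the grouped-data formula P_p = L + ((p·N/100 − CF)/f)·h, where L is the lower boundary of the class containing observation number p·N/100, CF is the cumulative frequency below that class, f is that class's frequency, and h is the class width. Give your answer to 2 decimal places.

N = 65; target position k = 50/100 · 65 = 32.5.
Cumulative frequencies: 17, 28, 47, 63, 65.
Observation 32.5 falls in the class 300 – <350.
L = 300, CF = 28, f = 19, h = 50.
P50 = 300 + ((32.5 − 28)/19)·50 = 300 + 11.8421 = 311.842.

311.84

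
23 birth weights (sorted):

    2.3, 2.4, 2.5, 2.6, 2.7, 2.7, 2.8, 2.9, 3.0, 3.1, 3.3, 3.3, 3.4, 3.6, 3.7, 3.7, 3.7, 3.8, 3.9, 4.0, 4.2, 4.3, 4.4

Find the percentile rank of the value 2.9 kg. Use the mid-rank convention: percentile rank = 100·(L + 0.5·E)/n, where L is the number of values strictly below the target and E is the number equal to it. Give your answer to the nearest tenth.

32.6

Count below 2.9: L = 7; count equal: E = 1; n = 23.
Percentile rank = 100·(7 + 0.5·1)/23 = 100·7.5/23 = 32.61.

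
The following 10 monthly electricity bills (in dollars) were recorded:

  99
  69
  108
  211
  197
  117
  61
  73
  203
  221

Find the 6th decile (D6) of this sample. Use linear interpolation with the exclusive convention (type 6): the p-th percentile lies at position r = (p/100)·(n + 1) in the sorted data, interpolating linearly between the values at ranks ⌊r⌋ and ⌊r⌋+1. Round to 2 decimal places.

Sorted: 61, 69, 73, 99, 108, 117, 197, 203, 211, 221.
n = 10.
r = (60/100)·(10 + 1) = 6.6.
Rank 6 is 117 and rank 7 is 197.
Interpolate: 117 + 0.6·(197 − 117) = 117 + 0.6·80 = 165.

165.00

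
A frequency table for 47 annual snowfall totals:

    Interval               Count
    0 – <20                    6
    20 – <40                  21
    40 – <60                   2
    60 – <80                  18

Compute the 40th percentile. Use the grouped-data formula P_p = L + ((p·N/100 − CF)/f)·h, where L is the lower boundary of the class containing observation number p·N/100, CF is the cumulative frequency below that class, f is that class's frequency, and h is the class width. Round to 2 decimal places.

N = 47; target position k = 40/100 · 47 = 18.8.
Cumulative frequencies: 6, 27, 29, 47.
Observation 18.8 falls in the class 20 – <40.
L = 20, CF = 6, f = 21, h = 20.
P40 = 20 + ((18.8 − 6)/21)·20 = 20 + 12.1905 = 32.1905.

32.19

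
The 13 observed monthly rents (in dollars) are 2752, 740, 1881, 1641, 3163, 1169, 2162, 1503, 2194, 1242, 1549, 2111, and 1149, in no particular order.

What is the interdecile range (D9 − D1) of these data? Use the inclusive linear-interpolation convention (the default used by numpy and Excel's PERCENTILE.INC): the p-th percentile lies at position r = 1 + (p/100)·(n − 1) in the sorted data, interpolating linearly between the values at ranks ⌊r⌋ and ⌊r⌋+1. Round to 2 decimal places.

1487.40

Sorted: 740, 1149, 1169, 1242, 1503, 1549, 1641, 1881, 2111, 2162, 2194, 2752, 3163.
n = 13.
P10: r = 2.2; ranks 2–3 are 1149, 1169; interpolating gives 1153.
P90: r = 11.8; ranks 11–12 are 2194, 2752; interpolating gives 2640.4.
Difference: 2640.4 − 1153 = 1487.4.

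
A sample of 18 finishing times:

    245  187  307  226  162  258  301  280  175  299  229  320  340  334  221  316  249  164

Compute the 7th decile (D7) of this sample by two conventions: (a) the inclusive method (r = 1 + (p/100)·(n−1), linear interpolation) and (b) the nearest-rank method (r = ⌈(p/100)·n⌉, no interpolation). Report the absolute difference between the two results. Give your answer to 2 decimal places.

Sorted: 162, 164, 175, 187, 221, 226, 229, 245, 249, 258, 280, 299, 301, 307, 316, 320, 334, 340.
n = 18.
(a) r = 12.9; between ranks 12 (299) and 13 (301): 300.8.
(b) the nearest-rank method: rank 13 → 301.
|300.8 − 301| = 0.2.

0.20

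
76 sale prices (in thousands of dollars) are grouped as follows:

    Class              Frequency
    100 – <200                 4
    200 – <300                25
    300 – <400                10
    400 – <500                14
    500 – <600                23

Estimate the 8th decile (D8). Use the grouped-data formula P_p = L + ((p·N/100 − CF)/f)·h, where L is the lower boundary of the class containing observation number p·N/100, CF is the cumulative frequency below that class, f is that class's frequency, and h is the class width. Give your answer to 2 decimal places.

533.91

N = 76; target position k = 80/100 · 76 = 60.8.
Cumulative frequencies: 4, 29, 39, 53, 76.
Observation 60.8 falls in the class 500 – <600.
L = 500, CF = 53, f = 23, h = 100.
P80 = 500 + ((60.8 − 53)/23)·100 = 500 + 33.913 = 533.913.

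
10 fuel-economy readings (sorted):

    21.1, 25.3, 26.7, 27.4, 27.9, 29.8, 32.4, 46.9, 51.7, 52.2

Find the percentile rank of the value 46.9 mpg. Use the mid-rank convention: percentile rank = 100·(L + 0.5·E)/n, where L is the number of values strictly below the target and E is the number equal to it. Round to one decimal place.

Count below 46.9: L = 7; count equal: E = 1; n = 10.
Percentile rank = 100·(7 + 0.5·1)/10 = 100·7.5/10 = 75.

75.0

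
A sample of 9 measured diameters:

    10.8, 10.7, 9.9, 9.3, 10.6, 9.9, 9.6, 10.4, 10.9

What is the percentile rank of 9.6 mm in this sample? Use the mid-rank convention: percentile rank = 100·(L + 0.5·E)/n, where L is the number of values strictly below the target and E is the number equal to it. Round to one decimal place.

16.7

Sorted: 9.3, 9.6, 9.9, 9.9, 10.4, 10.6, 10.7, 10.8, 10.9.
Count below 9.6: L = 1; count equal: E = 1; n = 9.
Percentile rank = 100·(1 + 0.5·1)/9 = 100·1.5/9 = 16.67.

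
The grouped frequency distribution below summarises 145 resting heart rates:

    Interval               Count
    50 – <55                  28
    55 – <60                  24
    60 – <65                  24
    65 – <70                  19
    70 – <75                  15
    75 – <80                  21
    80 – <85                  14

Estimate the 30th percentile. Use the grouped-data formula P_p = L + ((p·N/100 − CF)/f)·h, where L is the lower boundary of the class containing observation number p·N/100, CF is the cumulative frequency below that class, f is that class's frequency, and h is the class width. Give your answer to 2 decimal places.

58.23

N = 145; target position k = 30/100 · 145 = 43.5.
Cumulative frequencies: 28, 52, 76, 95, 110, 131, 145.
Observation 43.5 falls in the class 55 – <60.
L = 55, CF = 28, f = 24, h = 5.
P30 = 55 + ((43.5 − 28)/24)·5 = 55 + 3.22917 = 58.2292.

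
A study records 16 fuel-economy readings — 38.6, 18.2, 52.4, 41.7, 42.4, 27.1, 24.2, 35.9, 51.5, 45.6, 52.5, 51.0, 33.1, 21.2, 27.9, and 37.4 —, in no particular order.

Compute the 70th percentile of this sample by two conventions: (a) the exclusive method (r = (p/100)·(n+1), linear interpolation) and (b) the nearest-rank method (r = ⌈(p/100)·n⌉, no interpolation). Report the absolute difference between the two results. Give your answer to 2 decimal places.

Sorted: 18.2, 21.2, 24.2, 27.1, 27.9, 33.1, 35.9, 37.4, 38.6, 41.7, 42.4, 45.6, 51.0, 51.5, 52.4, 52.5.
n = 16.
(a) r = 11.9; between ranks 11 (42.4) and 12 (45.6): 45.28.
(b) the nearest-rank method: rank 12 → 45.6.
|45.28 − 45.6| = 0.32.

0.32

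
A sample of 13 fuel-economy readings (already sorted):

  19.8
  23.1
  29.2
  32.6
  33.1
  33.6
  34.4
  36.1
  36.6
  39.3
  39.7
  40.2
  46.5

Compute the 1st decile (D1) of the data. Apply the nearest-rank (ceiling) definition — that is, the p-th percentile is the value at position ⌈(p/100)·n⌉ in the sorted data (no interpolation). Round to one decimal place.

23.1

n = 13.
Position = ⌈10/100 · 13⌉ = ⌈1.3⌉ = 2.
The value at rank 2 is 23.1.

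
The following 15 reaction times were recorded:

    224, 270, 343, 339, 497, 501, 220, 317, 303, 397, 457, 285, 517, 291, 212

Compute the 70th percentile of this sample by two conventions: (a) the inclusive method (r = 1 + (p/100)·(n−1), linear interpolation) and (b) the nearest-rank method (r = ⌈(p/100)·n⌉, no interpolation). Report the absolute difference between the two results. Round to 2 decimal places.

10.80

Sorted: 212, 220, 224, 270, 285, 291, 303, 317, 339, 343, 397, 457, 497, 501, 517.
n = 15.
(a) r = 10.8; between ranks 10 (343) and 11 (397): 386.2.
(b) the nearest-rank method: rank 11 → 397.
|386.2 − 397| = 10.8.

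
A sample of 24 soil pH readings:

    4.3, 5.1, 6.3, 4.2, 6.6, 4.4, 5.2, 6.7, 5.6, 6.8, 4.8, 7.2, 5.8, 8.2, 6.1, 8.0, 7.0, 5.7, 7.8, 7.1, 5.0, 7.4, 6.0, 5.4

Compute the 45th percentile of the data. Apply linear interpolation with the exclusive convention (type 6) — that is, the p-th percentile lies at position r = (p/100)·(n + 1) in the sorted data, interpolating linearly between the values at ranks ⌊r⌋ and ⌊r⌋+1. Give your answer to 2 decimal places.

Sorted: 4.2, 4.3, 4.4, 4.8, 5.0, 5.1, 5.2, 5.4, 5.6, 5.7, 5.8, 6.0, 6.1, 6.3, 6.6, 6.7, 6.8, 7.0, 7.1, 7.2, 7.4, 7.8, 8.0, 8.2.
n = 24.
r = (45/100)·(24 + 1) = 11.25.
Rank 11 is 5.8 and rank 12 is 6.0.
Interpolate: 5.8 + 0.25·(6.0 − 5.8) = 5.8 + 0.25·0.2 = 5.85.

5.85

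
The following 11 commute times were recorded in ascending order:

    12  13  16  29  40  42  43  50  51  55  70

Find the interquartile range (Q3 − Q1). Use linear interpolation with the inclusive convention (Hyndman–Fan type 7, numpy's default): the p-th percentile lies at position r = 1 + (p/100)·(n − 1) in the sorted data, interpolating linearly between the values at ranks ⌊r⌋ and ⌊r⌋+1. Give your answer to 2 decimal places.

28.00

n = 11.
P25: r = 3.5; ranks 3–4 are 16, 29; interpolating gives 22.5.
P75: r = 8.5; ranks 8–9 are 50, 51; interpolating gives 50.5.
Difference: 50.5 − 22.5 = 28.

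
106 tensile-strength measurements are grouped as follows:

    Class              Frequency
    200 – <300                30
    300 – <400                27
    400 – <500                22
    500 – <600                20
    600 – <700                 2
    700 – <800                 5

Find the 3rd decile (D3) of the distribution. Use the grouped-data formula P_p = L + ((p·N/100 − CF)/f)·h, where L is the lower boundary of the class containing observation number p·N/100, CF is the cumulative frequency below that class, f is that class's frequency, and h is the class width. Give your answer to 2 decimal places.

N = 106; target position k = 30/100 · 106 = 31.8.
Cumulative frequencies: 30, 57, 79, 99, 101, 106.
Observation 31.8 falls in the class 300 – <400.
L = 300, CF = 30, f = 27, h = 100.
P30 = 300 + ((31.8 − 30)/27)·100 = 300 + 6.66667 = 306.667.

306.67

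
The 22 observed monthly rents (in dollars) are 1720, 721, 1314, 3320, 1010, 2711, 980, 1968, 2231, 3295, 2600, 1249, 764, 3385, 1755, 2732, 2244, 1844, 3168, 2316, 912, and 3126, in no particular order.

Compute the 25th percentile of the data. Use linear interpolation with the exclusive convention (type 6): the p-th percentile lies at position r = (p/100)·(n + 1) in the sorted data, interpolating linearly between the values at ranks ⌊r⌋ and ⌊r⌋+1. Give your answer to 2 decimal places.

Sorted: 721, 764, 912, 980, 1010, 1249, 1314, 1720, 1755, 1844, 1968, 2231, 2244, 2316, 2600, 2711, 2732, 3126, 3168, 3295, 3320, 3385.
n = 22.
r = (25/100)·(22 + 1) = 5.75.
Rank 5 is 1010 and rank 6 is 1249.
Interpolate: 1010 + 0.75·(1249 − 1010) = 1010 + 0.75·239 = 1189.25.

1189.25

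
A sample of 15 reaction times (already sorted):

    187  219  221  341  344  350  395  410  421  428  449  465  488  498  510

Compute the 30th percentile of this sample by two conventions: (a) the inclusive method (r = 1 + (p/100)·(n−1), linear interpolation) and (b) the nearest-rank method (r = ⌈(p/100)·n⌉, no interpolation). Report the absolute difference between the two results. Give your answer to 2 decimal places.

1.20

n = 15.
(a) r = 5.2; between ranks 5 (344) and 6 (350): 345.2.
(b) the nearest-rank method: rank 5 → 344.
|345.2 − 344| = 1.2.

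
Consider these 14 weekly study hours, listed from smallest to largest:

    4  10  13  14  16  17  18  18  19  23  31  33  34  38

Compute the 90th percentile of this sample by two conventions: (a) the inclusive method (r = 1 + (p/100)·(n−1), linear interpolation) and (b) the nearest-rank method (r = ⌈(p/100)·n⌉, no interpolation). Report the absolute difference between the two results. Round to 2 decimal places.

n = 14.
(a) r = 12.7; between ranks 12 (33) and 13 (34): 33.7.
(b) the nearest-rank method: rank 13 → 34.
|33.7 − 34| = 0.3.

0.30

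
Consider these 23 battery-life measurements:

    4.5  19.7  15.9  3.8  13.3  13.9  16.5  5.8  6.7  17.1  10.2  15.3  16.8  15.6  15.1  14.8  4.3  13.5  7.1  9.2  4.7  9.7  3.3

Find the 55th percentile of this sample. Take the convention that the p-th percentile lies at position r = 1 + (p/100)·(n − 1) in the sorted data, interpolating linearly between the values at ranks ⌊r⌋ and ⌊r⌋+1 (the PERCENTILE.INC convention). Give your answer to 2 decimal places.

13.54

Sorted: 3.3, 3.8, 4.3, 4.5, 4.7, 5.8, 6.7, 7.1, 9.2, 9.7, 10.2, 13.3, 13.5, 13.9, 14.8, 15.1, 15.3, 15.6, 15.9, 16.5, 16.8, 17.1, 19.7.
n = 23.
r = 1 + (55/100)·(23 − 1) = 1 + 12.1 = 13.1.
Rank 13 is 13.5 and rank 14 is 13.9.
Interpolate: 13.5 + 0.1·(13.9 − 13.5) = 13.5 + 0.1·0.4 = 13.54.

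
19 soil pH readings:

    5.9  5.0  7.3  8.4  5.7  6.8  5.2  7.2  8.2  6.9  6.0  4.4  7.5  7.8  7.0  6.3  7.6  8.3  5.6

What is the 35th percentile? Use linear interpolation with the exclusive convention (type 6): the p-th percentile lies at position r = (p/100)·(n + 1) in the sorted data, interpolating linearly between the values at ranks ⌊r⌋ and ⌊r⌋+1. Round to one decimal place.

Sorted: 4.4, 5.0, 5.2, 5.6, 5.7, 5.9, 6.0, 6.3, 6.8, 6.9, 7.0, 7.2, 7.3, 7.5, 7.6, 7.8, 8.2, 8.3, 8.4.
n = 19.
r = (35/100)·(19 + 1) = 7.
r is an integer, so P35 is the value at rank 7: 6.0.

6.0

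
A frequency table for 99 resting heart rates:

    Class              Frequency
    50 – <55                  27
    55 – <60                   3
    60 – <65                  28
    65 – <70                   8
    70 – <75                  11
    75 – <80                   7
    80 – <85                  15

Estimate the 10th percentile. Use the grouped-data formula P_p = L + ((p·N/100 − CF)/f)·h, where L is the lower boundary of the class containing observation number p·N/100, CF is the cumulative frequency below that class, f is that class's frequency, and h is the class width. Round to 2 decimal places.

N = 99; target position k = 10/100 · 99 = 9.9.
Cumulative frequencies: 27, 30, 58, 66, 77, 84, 99.
Observation 9.9 falls in the class 50 – <55.
L = 50, CF = 0, f = 27, h = 5.
P10 = 50 + ((9.9 − 0)/27)·5 = 50 + 1.83333 = 51.8333.

51.83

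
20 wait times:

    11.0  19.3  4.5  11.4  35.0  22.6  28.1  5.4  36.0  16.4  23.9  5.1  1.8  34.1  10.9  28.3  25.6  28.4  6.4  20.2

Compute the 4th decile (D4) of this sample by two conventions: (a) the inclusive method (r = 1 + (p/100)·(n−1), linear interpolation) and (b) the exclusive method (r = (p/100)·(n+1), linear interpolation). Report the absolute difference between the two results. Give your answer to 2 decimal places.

1.00

Sorted: 1.8, 4.5, 5.1, 5.4, 6.4, 10.9, 11.0, 11.4, 16.4, 19.3, 20.2, 22.6, 23.9, 25.6, 28.1, 28.3, 28.4, 34.1, 35.0, 36.0.
n = 20.
(a) r = 8.6; between ranks 8 (11.4) and 9 (16.4): 14.4.
(b) r = 8.4; between ranks 8 (11.4) and 9 (16.4): 13.4.
|14.4 − 13.4| = 1.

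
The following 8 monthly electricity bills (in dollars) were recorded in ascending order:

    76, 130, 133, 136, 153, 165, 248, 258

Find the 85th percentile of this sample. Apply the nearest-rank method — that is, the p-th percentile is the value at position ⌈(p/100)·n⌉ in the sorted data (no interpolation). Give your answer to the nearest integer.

n = 8.
Position = ⌈85/100 · 8⌉ = ⌈6.8⌉ = 7.
The value at rank 7 is 248.

248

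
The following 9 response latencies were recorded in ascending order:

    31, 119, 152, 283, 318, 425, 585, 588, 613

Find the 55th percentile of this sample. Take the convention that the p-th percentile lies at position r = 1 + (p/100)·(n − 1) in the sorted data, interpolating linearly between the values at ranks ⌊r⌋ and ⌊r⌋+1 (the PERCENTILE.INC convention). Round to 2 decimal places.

n = 9.
r = 1 + (55/100)·(9 − 1) = 1 + 4.4 = 5.4.
Rank 5 is 318 and rank 6 is 425.
Interpolate: 318 + 0.4·(425 − 318) = 318 + 0.4·107 = 360.8.

360.80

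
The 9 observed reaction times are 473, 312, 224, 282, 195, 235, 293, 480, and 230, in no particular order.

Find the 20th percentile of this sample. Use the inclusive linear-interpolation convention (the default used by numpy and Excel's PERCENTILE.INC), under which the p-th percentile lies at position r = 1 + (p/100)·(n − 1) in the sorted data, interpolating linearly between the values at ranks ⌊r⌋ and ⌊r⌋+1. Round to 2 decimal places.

Sorted: 195, 224, 230, 235, 282, 293, 312, 473, 480.
n = 9.
r = 1 + (20/100)·(9 − 1) = 1 + 1.6 = 2.6.
Rank 2 is 224 and rank 3 is 230.
Interpolate: 224 + 0.6·(230 − 224) = 224 + 0.6·6 = 227.6.

227.60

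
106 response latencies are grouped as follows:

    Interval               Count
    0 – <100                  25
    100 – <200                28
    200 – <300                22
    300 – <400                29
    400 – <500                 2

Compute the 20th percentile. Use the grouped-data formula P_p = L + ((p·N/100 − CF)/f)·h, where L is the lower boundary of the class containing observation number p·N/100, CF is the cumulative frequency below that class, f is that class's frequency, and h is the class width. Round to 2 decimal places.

84.80

N = 106; target position k = 20/100 · 106 = 21.2.
Cumulative frequencies: 25, 53, 75, 104, 106.
Observation 21.2 falls in the class 0 – <100.
L = 0, CF = 0, f = 25, h = 100.
P20 = 0 + ((21.2 − 0)/25)·100 = 0 + 84.8 = 84.8.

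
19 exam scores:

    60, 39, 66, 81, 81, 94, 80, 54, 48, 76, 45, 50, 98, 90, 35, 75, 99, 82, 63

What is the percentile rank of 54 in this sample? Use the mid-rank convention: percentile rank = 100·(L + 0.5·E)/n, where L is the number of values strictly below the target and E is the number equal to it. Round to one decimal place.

28.9

Sorted: 35, 39, 45, 48, 50, 54, 60, 63, 66, 75, 76, 80, 81, 81, 82, 90, 94, 98, 99.
Count below 54: L = 5; count equal: E = 1; n = 19.
Percentile rank = 100·(5 + 0.5·1)/19 = 100·5.5/19 = 28.95.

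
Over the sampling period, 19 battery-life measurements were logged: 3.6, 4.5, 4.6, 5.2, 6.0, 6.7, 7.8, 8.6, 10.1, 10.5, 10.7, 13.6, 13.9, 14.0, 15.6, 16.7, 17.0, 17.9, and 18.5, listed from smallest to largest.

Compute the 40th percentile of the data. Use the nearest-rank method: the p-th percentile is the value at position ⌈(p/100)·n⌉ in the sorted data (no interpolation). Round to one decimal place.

n = 19.
Position = ⌈40/100 · 19⌉ = ⌈7.6⌉ = 8.
The value at rank 8 is 8.6.

8.6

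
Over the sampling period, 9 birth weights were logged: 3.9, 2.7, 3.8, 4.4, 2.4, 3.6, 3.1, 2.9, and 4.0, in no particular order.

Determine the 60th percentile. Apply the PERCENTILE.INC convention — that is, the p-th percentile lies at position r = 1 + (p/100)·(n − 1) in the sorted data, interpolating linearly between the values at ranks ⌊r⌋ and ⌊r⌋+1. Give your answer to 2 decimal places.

3.76

Sorted: 2.4, 2.7, 2.9, 3.1, 3.6, 3.8, 3.9, 4.0, 4.4.
n = 9.
r = 1 + (60/100)·(9 − 1) = 1 + 4.8 = 5.8.
Rank 5 is 3.6 and rank 6 is 3.8.
Interpolate: 3.6 + 0.8·(3.8 − 3.6) = 3.6 + 0.8·0.2 = 3.76.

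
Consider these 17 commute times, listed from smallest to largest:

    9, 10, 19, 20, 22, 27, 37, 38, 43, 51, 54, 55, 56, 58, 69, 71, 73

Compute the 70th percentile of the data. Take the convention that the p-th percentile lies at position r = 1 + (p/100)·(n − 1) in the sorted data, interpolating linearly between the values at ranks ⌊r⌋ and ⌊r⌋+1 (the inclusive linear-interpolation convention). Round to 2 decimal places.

n = 17.
r = 1 + (70/100)·(17 − 1) = 1 + 11.2 = 12.2.
Rank 12 is 55 and rank 13 is 56.
Interpolate: 55 + 0.2·(56 − 55) = 55 + 0.2·1 = 55.2.

55.20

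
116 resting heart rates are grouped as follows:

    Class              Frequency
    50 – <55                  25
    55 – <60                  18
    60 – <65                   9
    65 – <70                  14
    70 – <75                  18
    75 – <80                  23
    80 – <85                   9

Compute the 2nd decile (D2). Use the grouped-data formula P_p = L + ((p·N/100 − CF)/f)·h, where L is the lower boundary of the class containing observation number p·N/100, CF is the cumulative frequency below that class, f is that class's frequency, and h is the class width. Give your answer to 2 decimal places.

N = 116; target position k = 20/100 · 116 = 23.2.
Cumulative frequencies: 25, 43, 52, 66, 84, 107, 116.
Observation 23.2 falls in the class 50 – <55.
L = 50, CF = 0, f = 25, h = 5.
P20 = 50 + ((23.2 − 0)/25)·5 = 50 + 4.64 = 54.64.

54.64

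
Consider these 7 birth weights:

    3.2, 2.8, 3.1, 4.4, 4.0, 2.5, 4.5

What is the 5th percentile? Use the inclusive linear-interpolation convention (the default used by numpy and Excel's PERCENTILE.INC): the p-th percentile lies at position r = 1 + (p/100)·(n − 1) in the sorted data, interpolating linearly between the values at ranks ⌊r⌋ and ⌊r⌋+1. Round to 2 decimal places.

2.59

Sorted: 2.5, 2.8, 3.1, 3.2, 4.0, 4.4, 4.5.
n = 7.
r = 1 + (5/100)·(7 − 1) = 1 + 0.3 = 1.3.
Rank 1 is 2.5 and rank 2 is 2.8.
Interpolate: 2.5 + 0.3·(2.8 − 2.5) = 2.5 + 0.3·0.3 = 2.59.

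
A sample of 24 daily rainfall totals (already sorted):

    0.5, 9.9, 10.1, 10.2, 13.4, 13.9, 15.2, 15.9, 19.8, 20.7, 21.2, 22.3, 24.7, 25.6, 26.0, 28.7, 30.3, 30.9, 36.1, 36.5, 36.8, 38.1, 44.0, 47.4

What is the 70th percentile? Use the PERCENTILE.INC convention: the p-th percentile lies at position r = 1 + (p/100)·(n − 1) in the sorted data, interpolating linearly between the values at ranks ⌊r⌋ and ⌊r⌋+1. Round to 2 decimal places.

30.36

n = 24.
r = 1 + (70/100)·(24 − 1) = 1 + 16.1 = 17.1.
Rank 17 is 30.3 and rank 18 is 30.9.
Interpolate: 30.3 + 0.1·(30.9 − 30.3) = 30.3 + 0.1·0.6 = 30.36.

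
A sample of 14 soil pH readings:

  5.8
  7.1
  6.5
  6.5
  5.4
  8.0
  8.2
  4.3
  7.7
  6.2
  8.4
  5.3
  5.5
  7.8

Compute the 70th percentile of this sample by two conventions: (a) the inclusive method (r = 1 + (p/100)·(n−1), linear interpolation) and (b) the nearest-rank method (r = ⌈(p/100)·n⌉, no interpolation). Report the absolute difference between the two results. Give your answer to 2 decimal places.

0.01

Sorted: 4.3, 5.3, 5.4, 5.5, 5.8, 6.2, 6.5, 6.5, 7.1, 7.7, 7.8, 8.0, 8.2, 8.4.
n = 14.
(a) r = 10.1; between ranks 10 (7.7) and 11 (7.8): 7.71.
(b) the nearest-rank method: rank 10 → 7.7.
|7.71 − 7.7| = 0.01.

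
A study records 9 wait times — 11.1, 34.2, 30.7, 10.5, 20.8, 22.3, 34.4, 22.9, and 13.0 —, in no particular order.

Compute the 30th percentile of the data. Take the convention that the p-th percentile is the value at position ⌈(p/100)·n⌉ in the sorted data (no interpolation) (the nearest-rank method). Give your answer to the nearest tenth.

Sorted: 10.5, 11.1, 13.0, 20.8, 22.3, 22.9, 30.7, 34.2, 34.4.
n = 9.
Position = ⌈30/100 · 9⌉ = ⌈2.7⌉ = 3.
The value at rank 3 is 13.0.

13.0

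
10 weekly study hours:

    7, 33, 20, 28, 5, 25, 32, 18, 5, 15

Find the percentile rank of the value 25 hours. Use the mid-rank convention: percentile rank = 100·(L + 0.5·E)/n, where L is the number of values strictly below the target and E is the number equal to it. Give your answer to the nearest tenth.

65.0

Sorted: 5, 5, 7, 15, 18, 20, 25, 28, 32, 33.
Count below 25: L = 6; count equal: E = 1; n = 10.
Percentile rank = 100·(6 + 0.5·1)/10 = 100·6.5/10 = 65.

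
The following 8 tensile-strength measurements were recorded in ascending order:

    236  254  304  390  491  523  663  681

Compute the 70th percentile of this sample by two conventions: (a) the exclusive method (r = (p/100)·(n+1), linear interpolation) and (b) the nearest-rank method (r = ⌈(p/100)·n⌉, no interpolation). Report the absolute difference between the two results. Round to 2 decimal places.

42.00

n = 8.
(a) r = 6.3; between ranks 6 (523) and 7 (663): 565.
(b) the nearest-rank method: rank 6 → 523.
|565 − 523| = 42.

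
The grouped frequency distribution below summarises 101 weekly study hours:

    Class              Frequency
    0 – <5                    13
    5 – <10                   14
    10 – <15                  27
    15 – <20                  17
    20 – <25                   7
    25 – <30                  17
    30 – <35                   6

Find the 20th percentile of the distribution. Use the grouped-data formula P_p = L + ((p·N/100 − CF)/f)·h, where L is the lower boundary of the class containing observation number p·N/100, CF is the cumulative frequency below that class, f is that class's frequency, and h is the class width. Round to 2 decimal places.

N = 101; target position k = 20/100 · 101 = 20.2.
Cumulative frequencies: 13, 27, 54, 71, 78, 95, 101.
Observation 20.2 falls in the class 5 – <10.
L = 5, CF = 13, f = 14, h = 5.
P20 = 5 + ((20.2 − 13)/14)·5 = 5 + 2.57143 = 7.57143.

7.57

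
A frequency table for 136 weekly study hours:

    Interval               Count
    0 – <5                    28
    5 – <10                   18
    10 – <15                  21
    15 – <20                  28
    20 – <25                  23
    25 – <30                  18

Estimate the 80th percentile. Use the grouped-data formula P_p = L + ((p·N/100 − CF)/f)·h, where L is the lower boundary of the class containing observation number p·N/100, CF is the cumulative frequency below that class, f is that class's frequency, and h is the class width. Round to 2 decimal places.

N = 136; target position k = 80/100 · 136 = 108.8.
Cumulative frequencies: 28, 46, 67, 95, 118, 136.
Observation 108.8 falls in the class 20 – <25.
L = 20, CF = 95, f = 23, h = 5.
P80 = 20 + ((108.8 − 95)/23)·5 = 20 + 3 = 23.

23.00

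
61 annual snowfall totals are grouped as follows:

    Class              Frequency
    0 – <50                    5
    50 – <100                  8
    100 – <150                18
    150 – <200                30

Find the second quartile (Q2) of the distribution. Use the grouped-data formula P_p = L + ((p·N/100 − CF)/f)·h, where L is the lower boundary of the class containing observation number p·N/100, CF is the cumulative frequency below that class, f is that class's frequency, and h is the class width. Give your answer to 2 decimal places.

148.61

N = 61; target position k = 50/100 · 61 = 30.5.
Cumulative frequencies: 5, 13, 31, 61.
Observation 30.5 falls in the class 100 – <150.
L = 100, CF = 13, f = 18, h = 50.
P50 = 100 + ((30.5 − 13)/18)·50 = 100 + 48.6111 = 148.611.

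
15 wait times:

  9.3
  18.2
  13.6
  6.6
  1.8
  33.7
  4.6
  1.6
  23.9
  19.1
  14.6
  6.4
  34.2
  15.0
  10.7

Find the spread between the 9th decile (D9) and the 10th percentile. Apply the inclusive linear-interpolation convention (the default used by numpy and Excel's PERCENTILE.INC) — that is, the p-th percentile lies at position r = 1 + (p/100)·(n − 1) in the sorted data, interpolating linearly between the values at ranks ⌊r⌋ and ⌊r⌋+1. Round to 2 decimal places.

26.86

Sorted: 1.6, 1.8, 4.6, 6.4, 6.6, 9.3, 10.7, 13.6, 14.6, 15.0, 18.2, 19.1, 23.9, 33.7, 34.2.
n = 15.
P10: r = 2.4; ranks 2–3 are 1.8, 4.6; interpolating gives 2.92.
P90: r = 13.6; ranks 13–14 are 23.9, 33.7; interpolating gives 29.78.
Difference: 29.78 − 2.92 = 26.86.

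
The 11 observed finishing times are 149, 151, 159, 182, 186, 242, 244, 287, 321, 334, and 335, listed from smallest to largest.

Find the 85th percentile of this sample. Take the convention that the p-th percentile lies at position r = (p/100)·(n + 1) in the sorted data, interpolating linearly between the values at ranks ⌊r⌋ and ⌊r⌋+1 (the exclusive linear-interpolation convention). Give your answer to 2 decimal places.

n = 11.
r = (85/100)·(11 + 1) = 10.2.
Rank 10 is 334 and rank 11 is 335.
Interpolate: 334 + 0.2·(335 − 334) = 334 + 0.2·1 = 334.2.

334.20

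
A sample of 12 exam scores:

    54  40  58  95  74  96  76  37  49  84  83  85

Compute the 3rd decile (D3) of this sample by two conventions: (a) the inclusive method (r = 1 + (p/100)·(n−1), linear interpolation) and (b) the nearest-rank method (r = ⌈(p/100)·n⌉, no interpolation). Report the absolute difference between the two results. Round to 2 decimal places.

Sorted: 37, 40, 49, 54, 58, 74, 76, 83, 84, 85, 95, 96.
n = 12.
(a) r = 4.3; between ranks 4 (54) and 5 (58): 55.2.
(b) the nearest-rank method: rank 4 → 54.
|55.2 − 54| = 1.2.

1.20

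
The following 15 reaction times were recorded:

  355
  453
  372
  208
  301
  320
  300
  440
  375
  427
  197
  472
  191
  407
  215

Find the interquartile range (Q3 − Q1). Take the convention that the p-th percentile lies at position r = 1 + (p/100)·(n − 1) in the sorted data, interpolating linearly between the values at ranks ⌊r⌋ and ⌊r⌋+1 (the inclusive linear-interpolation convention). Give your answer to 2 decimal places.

Sorted: 191, 197, 208, 215, 300, 301, 320, 355, 372, 375, 407, 427, 440, 453, 472.
n = 15.
P25: r = 4.5; ranks 4–5 are 215, 300; interpolating gives 257.5.
P75: r = 11.5; ranks 11–12 are 407, 427; interpolating gives 417.
Difference: 417 − 257.5 = 159.5.

159.50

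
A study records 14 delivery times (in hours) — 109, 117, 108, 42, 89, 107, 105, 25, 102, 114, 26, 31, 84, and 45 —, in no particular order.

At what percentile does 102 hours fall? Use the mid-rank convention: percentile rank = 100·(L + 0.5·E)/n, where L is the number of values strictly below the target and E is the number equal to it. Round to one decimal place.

Sorted: 25, 26, 31, 42, 45, 84, 89, 102, 105, 107, 108, 109, 114, 117.
Count below 102: L = 7; count equal: E = 1; n = 14.
Percentile rank = 100·(7 + 0.5·1)/14 = 100·7.5/14 = 53.57.

53.6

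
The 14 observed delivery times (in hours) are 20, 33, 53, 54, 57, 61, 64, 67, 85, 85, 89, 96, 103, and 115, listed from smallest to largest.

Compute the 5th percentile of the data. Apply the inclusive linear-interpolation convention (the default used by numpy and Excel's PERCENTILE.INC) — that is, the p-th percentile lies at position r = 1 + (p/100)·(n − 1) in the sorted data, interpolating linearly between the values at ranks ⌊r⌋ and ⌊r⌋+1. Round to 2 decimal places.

n = 14.
r = 1 + (5/100)·(14 − 1) = 1 + 0.65 = 1.65.
Rank 1 is 20 and rank 2 is 33.
Interpolate: 20 + 0.65·(33 − 20) = 20 + 0.65·13 = 28.45.

28.45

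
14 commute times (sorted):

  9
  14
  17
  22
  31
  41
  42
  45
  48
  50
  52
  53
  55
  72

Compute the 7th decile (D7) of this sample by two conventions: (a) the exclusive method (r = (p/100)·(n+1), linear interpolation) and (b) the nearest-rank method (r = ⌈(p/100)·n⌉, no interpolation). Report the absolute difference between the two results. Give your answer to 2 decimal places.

1.00

n = 14.
(a) r = 10.5; between ranks 10 (50) and 11 (52): 51.
(b) the nearest-rank method: rank 10 → 50.
|51 − 50| = 1.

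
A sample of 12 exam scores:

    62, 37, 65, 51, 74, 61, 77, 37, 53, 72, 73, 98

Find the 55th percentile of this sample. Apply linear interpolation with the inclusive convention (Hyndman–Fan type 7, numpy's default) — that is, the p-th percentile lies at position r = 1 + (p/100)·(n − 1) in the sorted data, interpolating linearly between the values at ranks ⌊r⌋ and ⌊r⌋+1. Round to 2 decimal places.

65.35

Sorted: 37, 37, 51, 53, 61, 62, 65, 72, 73, 74, 77, 98.
n = 12.
r = 1 + (55/100)·(12 − 1) = 1 + 6.05 = 7.05.
Rank 7 is 65 and rank 8 is 72.
Interpolate: 65 + 0.05·(72 − 65) = 65 + 0.05·7 = 65.35.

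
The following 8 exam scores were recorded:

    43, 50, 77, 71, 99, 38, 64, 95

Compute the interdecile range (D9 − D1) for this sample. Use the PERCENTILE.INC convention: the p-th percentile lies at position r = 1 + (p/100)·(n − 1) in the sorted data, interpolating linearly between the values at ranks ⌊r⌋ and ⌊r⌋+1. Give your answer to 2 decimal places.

Sorted: 38, 43, 50, 64, 71, 77, 95, 99.
n = 8.
P10: r = 1.7; ranks 1–2 are 38, 43; interpolating gives 41.5.
P90: r = 7.3; ranks 7–8 are 95, 99; interpolating gives 96.2.
Difference: 96.2 − 41.5 = 54.7.

54.70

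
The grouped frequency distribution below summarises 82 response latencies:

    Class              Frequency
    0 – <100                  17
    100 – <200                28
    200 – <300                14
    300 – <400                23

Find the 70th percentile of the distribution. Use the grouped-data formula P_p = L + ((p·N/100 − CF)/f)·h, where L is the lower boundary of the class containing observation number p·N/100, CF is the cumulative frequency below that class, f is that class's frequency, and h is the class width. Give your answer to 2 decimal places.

N = 82; target position k = 70/100 · 82 = 57.4.
Cumulative frequencies: 17, 45, 59, 82.
Observation 57.4 falls in the class 200 – <300.
L = 200, CF = 45, f = 14, h = 100.
P70 = 200 + ((57.4 − 45)/14)·100 = 200 + 88.5714 = 288.571.

288.57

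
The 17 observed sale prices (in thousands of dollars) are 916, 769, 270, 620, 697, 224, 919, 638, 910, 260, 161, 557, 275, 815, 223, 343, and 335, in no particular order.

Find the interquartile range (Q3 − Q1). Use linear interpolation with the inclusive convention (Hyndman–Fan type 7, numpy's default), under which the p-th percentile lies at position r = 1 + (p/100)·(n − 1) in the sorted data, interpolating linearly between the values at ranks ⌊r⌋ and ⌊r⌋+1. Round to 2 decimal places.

499.00

Sorted: 161, 223, 224, 260, 270, 275, 335, 343, 557, 620, 638, 697, 769, 815, 910, 916, 919.
n = 17.
P25: r = 5 (integer) → 270.
P75: r = 13 (integer) → 769.
Difference: 769 − 270 = 499.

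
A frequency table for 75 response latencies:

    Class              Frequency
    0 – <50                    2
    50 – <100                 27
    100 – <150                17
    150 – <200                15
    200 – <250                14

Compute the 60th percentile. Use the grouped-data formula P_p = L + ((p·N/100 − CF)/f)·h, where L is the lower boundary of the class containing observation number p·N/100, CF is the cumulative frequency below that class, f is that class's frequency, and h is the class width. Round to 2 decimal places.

N = 75; target position k = 60/100 · 75 = 45.
Cumulative frequencies: 2, 29, 46, 61, 75.
Observation 45 falls in the class 100 – <150.
L = 100, CF = 29, f = 17, h = 50.
P60 = 100 + ((45 − 29)/17)·50 = 100 + 47.0588 = 147.059.

147.06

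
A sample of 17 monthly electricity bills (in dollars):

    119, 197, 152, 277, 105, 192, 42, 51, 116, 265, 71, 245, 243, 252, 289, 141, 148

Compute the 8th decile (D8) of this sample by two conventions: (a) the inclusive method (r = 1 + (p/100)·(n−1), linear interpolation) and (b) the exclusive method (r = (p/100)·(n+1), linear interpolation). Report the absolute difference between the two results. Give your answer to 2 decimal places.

Sorted: 42, 51, 71, 105, 116, 119, 141, 148, 152, 192, 197, 243, 245, 252, 265, 277, 289.
n = 17.
(a) r = 13.8; between ranks 13 (245) and 14 (252): 250.6.
(b) r = 14.4; between ranks 14 (252) and 15 (265): 257.2.
|250.6 − 257.2| = 6.6.

6.60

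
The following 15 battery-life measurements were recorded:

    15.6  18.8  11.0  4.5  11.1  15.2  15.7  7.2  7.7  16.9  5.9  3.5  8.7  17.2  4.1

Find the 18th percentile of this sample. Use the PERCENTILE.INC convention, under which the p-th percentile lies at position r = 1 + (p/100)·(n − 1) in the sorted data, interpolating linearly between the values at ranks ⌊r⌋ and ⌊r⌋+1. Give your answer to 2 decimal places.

5.23

Sorted: 3.5, 4.1, 4.5, 5.9, 7.2, 7.7, 8.7, 11.0, 11.1, 15.2, 15.6, 15.7, 16.9, 17.2, 18.8.
n = 15.
r = 1 + (18/100)·(15 − 1) = 1 + 2.52 = 3.52.
Rank 3 is 4.5 and rank 4 is 5.9.
Interpolate: 4.5 + 0.52·(5.9 − 4.5) = 4.5 + 0.52·1.4 = 5.228.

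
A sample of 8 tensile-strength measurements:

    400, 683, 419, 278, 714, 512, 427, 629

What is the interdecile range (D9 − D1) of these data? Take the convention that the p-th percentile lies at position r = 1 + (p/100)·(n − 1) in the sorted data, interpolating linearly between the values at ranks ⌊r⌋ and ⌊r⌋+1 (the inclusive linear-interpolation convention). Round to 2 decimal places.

Sorted: 278, 400, 419, 427, 512, 629, 683, 714.
n = 8.
P10: r = 1.7; ranks 1–2 are 278, 400; interpolating gives 363.4.
P90: r = 7.3; ranks 7–8 are 683, 714; interpolating gives 692.3.
Difference: 692.3 − 363.4 = 328.9.

328.90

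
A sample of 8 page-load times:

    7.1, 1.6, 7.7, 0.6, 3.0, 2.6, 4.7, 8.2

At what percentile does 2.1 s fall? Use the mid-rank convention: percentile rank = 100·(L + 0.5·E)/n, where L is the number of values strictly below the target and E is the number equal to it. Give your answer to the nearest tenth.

Sorted: 0.6, 1.6, 2.6, 3.0, 4.7, 7.1, 7.7, 8.2.
Count below 2.1: L = 2; count equal: E = 0; n = 8.
Percentile rank = 100·(2 + 0.5·0)/8 = 100·2/8 = 25.

25.0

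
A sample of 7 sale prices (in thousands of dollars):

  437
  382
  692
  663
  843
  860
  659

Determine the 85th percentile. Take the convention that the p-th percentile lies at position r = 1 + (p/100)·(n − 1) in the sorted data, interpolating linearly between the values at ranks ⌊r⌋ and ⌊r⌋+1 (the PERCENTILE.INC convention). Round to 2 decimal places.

Sorted: 382, 437, 659, 663, 692, 843, 860.
n = 7.
r = 1 + (85/100)·(7 − 1) = 1 + 5.1 = 6.1.
Rank 6 is 843 and rank 7 is 860.
Interpolate: 843 + 0.1·(860 − 843) = 843 + 0.1·17 = 844.7.

844.70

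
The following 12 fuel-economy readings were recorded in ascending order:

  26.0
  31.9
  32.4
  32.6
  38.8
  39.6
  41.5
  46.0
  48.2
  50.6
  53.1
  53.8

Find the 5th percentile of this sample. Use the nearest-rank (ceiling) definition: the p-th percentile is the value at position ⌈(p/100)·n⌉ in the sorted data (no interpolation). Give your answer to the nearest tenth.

n = 12.
Position = ⌈5/100 · 12⌉ = ⌈0.6⌉ = 1.
The value at rank 1 is 26.0.

26.0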